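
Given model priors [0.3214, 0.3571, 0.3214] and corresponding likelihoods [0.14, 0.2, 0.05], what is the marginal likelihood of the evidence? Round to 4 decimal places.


P(E) = sum_i P(M_i) P(E|M_i)
= 0.045 + 0.0714 + 0.0161
= 0.1325

0.1325


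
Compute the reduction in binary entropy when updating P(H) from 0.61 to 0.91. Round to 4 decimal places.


H_before = -p*log2(p) - (1-p)*log2(1-p) for p=0.61: 0.9648
H_after for p=0.91: 0.4365
Reduction = 0.9648 - 0.4365 = 0.5283

0.5283


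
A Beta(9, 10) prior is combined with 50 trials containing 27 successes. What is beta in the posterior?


In conjugate updating:
beta_posterior = beta_prior + (n - k)
= 10 + (50 - 27)
= 10 + 23 = 33

33


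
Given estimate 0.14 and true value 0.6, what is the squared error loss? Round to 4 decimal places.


Squared error = (estimate - true)^2
Difference = -0.46
Loss = -0.46^2 = 0.2116

0.2116


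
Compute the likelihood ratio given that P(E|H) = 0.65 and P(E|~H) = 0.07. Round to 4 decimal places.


LR = P(E|H) / P(E|~H)
= 0.65 / 0.07 = 9.2857

9.2857


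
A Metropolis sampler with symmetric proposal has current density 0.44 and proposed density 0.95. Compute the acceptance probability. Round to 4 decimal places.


For symmetric proposals, acceptance = min(1, pi(x*)/pi(x))
= min(1, 0.95/0.44)
= min(1, 2.1591) = 1.0

1.0


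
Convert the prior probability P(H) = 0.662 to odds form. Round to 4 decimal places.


P(not H) = 1 - 0.662 = 0.338
Odds = 0.662 / 0.338 = 1.9586

1.9586


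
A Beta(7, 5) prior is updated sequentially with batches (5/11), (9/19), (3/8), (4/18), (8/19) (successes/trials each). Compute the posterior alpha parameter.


Sequential conjugate updating is equivalent to a single batch update.
Total successes across all batches = 29
alpha_posterior = alpha_prior + total_successes = 7 + 29
= 36

36


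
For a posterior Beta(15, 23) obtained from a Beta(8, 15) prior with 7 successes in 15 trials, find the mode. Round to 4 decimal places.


Mode = (alpha - 1) / (alpha + beta - 2)
= 14 / 36
= 0.3889

0.3889


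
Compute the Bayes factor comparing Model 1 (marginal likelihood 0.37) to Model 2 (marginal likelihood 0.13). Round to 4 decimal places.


BF12 = marginal likelihood of M1 / marginal likelihood of M2
= 0.37/0.13
= 2.8462

2.8462


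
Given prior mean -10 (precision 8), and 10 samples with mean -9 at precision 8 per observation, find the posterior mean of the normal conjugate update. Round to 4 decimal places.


The posterior mean is a precision-weighted average of prior and data.
Post. prec. = 8 + 80 = 88
Post. mean = (-80 + -720)/88 = -800/88 = -9.0909

-9.0909


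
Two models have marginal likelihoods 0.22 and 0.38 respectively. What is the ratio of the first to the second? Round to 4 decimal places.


Evidence ratio = 0.22 / 0.38
= 0.5789

0.5789


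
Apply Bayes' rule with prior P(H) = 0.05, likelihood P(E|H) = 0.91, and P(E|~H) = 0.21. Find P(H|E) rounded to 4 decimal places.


Step 1: Compute marginal P(E) = P(E|H)P(H) + P(E|~H)P(~H)
= 0.91*0.05 + 0.21*0.95 = 0.245
Step 2: P(H|E) = P(E|H)P(H)/P(E) = 0.0455/0.245
= 0.1857

0.1857


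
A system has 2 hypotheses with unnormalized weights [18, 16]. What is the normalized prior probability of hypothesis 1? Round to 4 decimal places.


The normalized prior is the weight divided by the total.
Total weight = 34
P(H1) = 18 / 34 = 0.5294

0.5294


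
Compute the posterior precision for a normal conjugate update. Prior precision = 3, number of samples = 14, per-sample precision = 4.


tau_post = tau_0 + n * tau
= 3 + 14 * 4 = 59

59


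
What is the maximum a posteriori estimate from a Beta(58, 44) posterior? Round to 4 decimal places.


The MAP estimate equals the mode of the distribution.
Mode of Beta(a,b) = (a-1)/(a+b-2)
= 57/100
= 0.57

0.57


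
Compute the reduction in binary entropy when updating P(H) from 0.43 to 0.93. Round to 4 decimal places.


H_before = -p*log2(p) - (1-p)*log2(1-p) for p=0.43: 0.9858
H_after for p=0.93: 0.3659
Reduction = 0.9858 - 0.3659 = 0.6199

0.6199


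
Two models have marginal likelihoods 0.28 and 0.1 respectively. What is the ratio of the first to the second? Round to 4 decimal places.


Evidence ratio = 0.28 / 0.1
= 2.8

2.8


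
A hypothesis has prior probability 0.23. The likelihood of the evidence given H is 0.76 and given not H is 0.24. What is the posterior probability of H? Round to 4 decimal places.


Using Bayes' theorem:
P(E) = 0.23 * 0.76 + 0.77 * 0.24
P(E) = 0.3596
P(H|E) = (0.23 * 0.76) / 0.3596 = 0.4861

0.4861


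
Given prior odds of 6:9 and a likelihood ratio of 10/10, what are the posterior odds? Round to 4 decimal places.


Posterior odds = prior odds * LR
Prior odds = 6/9 = 0.6667
LR = 10/10 = 1.0
Posterior odds = 0.6667 * 1.0 = 0.6667

0.6667


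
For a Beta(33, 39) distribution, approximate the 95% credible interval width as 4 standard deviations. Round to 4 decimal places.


Variance of Beta(a,b) = ab / ((a+b)^2 * (a+b+1))
= 33*39 / ((72)^2 * 73)
= 0.0034
SD = sqrt(0.0034) = 0.0583
Width = 4 * SD = 0.2333

0.2333


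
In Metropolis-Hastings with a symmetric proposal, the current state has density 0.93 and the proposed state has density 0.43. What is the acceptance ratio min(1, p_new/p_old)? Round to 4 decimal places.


Ratio = p_new / p_old = 0.43 / 0.93 = 0.4624
Acceptance = min(1, 0.4624) = 0.4624

0.4624


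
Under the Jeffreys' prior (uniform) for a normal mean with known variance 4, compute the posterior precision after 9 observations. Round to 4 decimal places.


Prior precision = 0 (flat prior).
Post. prec. = 0 + n/var = 9/4 = 2.25

2.25


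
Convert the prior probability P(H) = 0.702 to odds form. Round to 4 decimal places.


P(not H) = 1 - 0.702 = 0.298
Odds = 0.702 / 0.298 = 2.3557

2.3557


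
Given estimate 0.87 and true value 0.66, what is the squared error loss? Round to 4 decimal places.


Squared error = (estimate - true)^2
Difference = 0.21
Loss = 0.21^2 = 0.0441

0.0441


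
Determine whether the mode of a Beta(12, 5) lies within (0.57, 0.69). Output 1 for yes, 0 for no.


First find the mode: (a-1)/(a+b-2) = 0.7333
Is 0.7333 in (0.57, 0.69)? 0

0


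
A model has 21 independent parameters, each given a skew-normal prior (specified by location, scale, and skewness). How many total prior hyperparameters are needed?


Each skew-normal prior needs 3 hyperparameters (location, scale, and skewness).
Total = 3 * 21 = 63

63


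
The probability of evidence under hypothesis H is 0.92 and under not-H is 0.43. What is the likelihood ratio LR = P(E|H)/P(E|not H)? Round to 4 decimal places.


LR = 0.92 / 0.43
= 2.1395

2.1395


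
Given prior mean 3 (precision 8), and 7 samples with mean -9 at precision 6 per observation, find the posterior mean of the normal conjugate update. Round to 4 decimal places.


The posterior mean is a precision-weighted average of prior and data.
Post. prec. = 8 + 42 = 50
Post. mean = (24 + -378)/50 = -354/50 = -7.08

-7.08


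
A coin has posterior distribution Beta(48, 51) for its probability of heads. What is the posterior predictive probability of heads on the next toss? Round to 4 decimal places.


Posterior predictive = E[theta] = alpha/(alpha+beta)
= 48/99
= 0.4848

0.4848


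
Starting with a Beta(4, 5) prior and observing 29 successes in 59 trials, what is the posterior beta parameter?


Posterior beta = prior beta + failures
Failures = 59 - 29 = 30
beta_post = 5 + 30 = 35

35


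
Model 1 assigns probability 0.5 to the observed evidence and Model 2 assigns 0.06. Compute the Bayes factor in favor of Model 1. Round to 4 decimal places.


BF = P(data|M1) / P(data|M2)
= 0.5 / 0.06 = 8.3333

8.3333


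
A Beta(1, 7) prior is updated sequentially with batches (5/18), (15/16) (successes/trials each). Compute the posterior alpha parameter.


Sequential conjugate updating is equivalent to a single batch update.
Total successes across all batches = 20
alpha_posterior = alpha_prior + total_successes = 1 + 20
= 21

21


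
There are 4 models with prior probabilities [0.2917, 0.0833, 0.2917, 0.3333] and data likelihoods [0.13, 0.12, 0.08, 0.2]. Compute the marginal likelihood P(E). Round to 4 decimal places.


P(E) = sum over models of P(M_i) * P(E|M_i)
= 0.2917*0.13 + 0.0833*0.12 + 0.2917*0.08 + 0.3333*0.2
= 0.1379

0.1379


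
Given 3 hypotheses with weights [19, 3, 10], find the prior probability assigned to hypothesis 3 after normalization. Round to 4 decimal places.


To normalize, divide each weight by the sum of all weights.
Sum = 32
Prior(H3) = 10/32 = 0.3125

0.3125


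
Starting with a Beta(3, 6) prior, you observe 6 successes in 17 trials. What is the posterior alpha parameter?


For a Beta-Binomial conjugate model:
Posterior alpha = prior alpha + number of successes
= 3 + 6 = 9

9


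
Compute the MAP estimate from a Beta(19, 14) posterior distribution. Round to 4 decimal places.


MAP = mode of Beta distribution
= (alpha - 1)/(alpha + beta - 2)
= (19-1)/(19+14-2)
= 18/31 = 0.5806

0.5806


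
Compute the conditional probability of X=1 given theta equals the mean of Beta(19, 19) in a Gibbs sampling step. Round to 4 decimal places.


Mean of Beta(19, 19) = 0.5
P(X=1 | theta=0.5) = 0.5

0.5


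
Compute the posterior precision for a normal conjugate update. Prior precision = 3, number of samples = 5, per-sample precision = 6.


tau_post = tau_0 + n * tau
= 3 + 5 * 6 = 33

33


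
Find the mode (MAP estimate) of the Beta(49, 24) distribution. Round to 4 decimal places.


For Beta(a,b) with a,b > 1:
Mode = (a-1)/(a+b-2) = (49-1)/(73-2)
= 48/71 = 0.6761

0.6761


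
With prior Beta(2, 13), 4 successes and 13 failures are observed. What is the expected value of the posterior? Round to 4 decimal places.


Posterior = Beta(6, 26)
E[theta] = alpha/(alpha+beta)
= 6/32 = 0.1875

0.1875


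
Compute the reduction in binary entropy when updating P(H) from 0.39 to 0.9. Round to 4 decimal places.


H_before = -p*log2(p) - (1-p)*log2(1-p) for p=0.39: 0.9648
H_after for p=0.9: 0.469
Reduction = 0.9648 - 0.469 = 0.4958

0.4958


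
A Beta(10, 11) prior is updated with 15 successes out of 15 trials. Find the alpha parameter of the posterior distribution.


In the Beta-Binomial conjugate update:
alpha_post = alpha_prior + successes
= 10 + 15
= 25

25


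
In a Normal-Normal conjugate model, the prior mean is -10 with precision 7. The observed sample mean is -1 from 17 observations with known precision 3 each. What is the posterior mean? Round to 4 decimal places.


Posterior precision = tau0 + n*tau = 7 + 17*3 = 58
Posterior mean = (tau0*mu0 + n*tau*xbar) / posterior_precision
= (7*-10 + 17*3*-1) / 58
= -121 / 58 = -2.0862

-2.0862


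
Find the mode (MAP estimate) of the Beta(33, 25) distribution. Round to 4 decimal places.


For Beta(a,b) with a,b > 1:
Mode = (a-1)/(a+b-2) = (33-1)/(58-2)
= 32/56 = 0.5714

0.5714


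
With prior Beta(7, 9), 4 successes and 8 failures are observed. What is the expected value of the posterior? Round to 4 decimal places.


Posterior = Beta(11, 17)
E[theta] = alpha/(alpha+beta)
= 11/28 = 0.3929

0.3929


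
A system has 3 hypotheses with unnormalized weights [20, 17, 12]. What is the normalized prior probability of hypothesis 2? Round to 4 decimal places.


The normalized prior is the weight divided by the total.
Total weight = 49
P(H2) = 17 / 49 = 0.3469

0.3469


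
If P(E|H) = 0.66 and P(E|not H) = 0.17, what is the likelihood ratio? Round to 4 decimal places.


Likelihood ratio = P(E|H) / P(E|not H)
= 0.66 / 0.17
= 3.8824

3.8824


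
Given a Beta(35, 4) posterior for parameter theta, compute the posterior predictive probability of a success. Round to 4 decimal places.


For a Beta-Bernoulli model, the predictive probability is the mean:
P(success) = 35/(35+4) = 35/39 = 0.8974

0.8974


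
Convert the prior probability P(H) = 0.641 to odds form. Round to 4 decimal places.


P(not H) = 1 - 0.641 = 0.359
Odds = 0.641 / 0.359 = 1.7855

1.7855


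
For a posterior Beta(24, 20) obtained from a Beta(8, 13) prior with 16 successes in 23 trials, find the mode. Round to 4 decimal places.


Mode = (alpha - 1) / (alpha + beta - 2)
= 23 / 42
= 0.5476

0.5476


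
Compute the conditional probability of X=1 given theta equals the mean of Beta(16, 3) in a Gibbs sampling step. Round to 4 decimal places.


Mean of Beta(16, 3) = 0.8421
P(X=1 | theta=0.8421) = 0.8421

0.8421


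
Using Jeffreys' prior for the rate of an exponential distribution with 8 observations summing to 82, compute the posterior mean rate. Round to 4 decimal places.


Jeffreys' prior leads to posterior Gamma(8, 82).
Mean = 8/82 = 0.0976

0.0976


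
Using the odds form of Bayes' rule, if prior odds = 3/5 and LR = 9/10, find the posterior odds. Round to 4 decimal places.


Bayes' rule in odds form: posterior odds = prior odds * LR
= (3 * 9) / (5 * 10)
= 27/50 = 0.54

0.54


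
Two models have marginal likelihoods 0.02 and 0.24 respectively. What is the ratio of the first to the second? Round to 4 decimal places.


Evidence ratio = 0.02 / 0.24
= 0.0833

0.0833


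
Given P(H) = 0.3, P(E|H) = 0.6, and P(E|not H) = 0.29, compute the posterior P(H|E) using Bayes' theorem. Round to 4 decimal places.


By Bayes' theorem: P(H|E) = P(E|H)*P(H) / P(E)
P(E) = P(E|H)*P(H) + P(E|not H)*P(not H)
P(E) = 0.6*0.3 + 0.29*0.7 = 0.383
P(H|E) = 0.6*0.3 / 0.383 = 0.47

0.47


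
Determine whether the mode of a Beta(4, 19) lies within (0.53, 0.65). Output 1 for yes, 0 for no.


First find the mode: (a-1)/(a+b-2) = 0.1429
Is 0.1429 in (0.53, 0.65)? 0

0


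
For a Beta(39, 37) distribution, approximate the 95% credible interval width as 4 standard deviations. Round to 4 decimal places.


Variance of Beta(a,b) = ab / ((a+b)^2 * (a+b+1))
= 39*37 / ((76)^2 * 77)
= 0.0032
SD = sqrt(0.0032) = 0.057
Width = 4 * SD = 0.2278

0.2278


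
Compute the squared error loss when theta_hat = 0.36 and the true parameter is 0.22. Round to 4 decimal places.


L = (theta_hat - theta_true)^2
= (0.36 - 0.22)^2
= 0.14^2 = 0.0196

0.0196


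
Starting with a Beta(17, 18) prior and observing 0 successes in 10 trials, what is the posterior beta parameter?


Posterior beta = prior beta + failures
Failures = 10 - 0 = 10
beta_post = 18 + 10 = 28

28


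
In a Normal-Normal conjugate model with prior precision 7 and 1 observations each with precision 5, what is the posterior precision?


Posterior precision = prior precision + n * observation precision
= 7 + 1 * 5
= 7 + 5 = 12

12


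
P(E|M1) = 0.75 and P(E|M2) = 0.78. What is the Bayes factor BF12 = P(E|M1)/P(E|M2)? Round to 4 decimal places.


Bayes factor BF12 = P(E|M1) / P(E|M2)
= 0.75 / 0.78
= 0.9615

0.9615


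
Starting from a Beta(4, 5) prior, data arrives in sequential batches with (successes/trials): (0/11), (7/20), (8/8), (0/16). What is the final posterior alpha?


In sequential Bayesian updating, we sum all successes.
Total successes = 15
Final alpha = 4 + 15 = 19

19


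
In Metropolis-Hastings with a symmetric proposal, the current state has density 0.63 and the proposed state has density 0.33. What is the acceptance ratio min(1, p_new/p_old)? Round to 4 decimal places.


Ratio = p_new / p_old = 0.33 / 0.63 = 0.5238
Acceptance = min(1, 0.5238) = 0.5238

0.5238


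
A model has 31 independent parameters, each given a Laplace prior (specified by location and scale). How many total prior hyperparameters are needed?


Each Laplace prior needs 2 hyperparameters (location and scale).
Total = 2 * 31 = 62

62


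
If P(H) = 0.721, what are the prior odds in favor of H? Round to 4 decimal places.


Prior odds = P(H) / (1 - P(H))
= 0.721 / 0.279
= 2.5842

2.5842


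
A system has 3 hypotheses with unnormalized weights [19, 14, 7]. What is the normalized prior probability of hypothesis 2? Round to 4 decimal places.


The normalized prior is the weight divided by the total.
Total weight = 40
P(H2) = 14 / 40 = 0.35

0.35


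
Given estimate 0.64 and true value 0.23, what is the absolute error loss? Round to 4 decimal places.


Absolute error = |estimate - true|
= |0.41| = 0.41

0.41


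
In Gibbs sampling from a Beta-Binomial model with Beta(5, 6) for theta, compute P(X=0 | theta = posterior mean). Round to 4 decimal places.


Posterior mean = alpha/(alpha+beta) = 5/11 = 0.4545
P(X=0|theta=mean) = 1 - theta = 0.5455

0.5455


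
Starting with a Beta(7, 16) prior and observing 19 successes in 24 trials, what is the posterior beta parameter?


Posterior beta = prior beta + failures
Failures = 24 - 19 = 5
beta_post = 16 + 5 = 21

21


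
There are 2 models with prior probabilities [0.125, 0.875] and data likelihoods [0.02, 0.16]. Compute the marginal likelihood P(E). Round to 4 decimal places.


P(E) = sum over models of P(M_i) * P(E|M_i)
= 0.125*0.02 + 0.875*0.16
= 0.1425

0.1425


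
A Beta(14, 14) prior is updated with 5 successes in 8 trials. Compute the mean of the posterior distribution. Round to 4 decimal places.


After update: Beta(19, 17)
Mean = 19 / (19 + 17) = 19 / 36
= 0.5278

0.5278


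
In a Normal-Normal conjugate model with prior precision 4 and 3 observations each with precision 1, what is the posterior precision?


Posterior precision = prior precision + n * observation precision
= 4 + 3 * 1
= 4 + 3 = 7

7


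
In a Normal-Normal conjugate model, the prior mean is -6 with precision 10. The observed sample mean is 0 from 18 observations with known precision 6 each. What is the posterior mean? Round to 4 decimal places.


Posterior precision = tau0 + n*tau = 10 + 18*6 = 118
Posterior mean = (tau0*mu0 + n*tau*xbar) / posterior_precision
= (10*-6 + 18*6*0) / 118
= -60 / 118 = -0.5085

-0.5085


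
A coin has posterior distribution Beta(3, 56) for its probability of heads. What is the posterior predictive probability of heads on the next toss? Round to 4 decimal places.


Posterior predictive = E[theta] = alpha/(alpha+beta)
= 3/59
= 0.0508

0.0508


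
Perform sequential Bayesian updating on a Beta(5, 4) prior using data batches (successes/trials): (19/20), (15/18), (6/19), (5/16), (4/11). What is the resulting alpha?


Accumulate successes: 49
Posterior alpha = prior alpha + sum of successes
= 5 + 49 = 54

54


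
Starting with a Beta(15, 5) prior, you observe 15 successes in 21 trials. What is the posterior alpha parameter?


For a Beta-Binomial conjugate model:
Posterior alpha = prior alpha + number of successes
= 15 + 15 = 30

30


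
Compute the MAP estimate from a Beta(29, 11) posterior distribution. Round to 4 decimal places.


MAP = mode of Beta distribution
= (alpha - 1)/(alpha + beta - 2)
= (29-1)/(29+11-2)
= 28/38 = 0.7368

0.7368


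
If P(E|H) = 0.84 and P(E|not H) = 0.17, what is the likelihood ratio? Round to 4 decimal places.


Likelihood ratio = P(E|H) / P(E|not H)
= 0.84 / 0.17
= 4.9412

4.9412


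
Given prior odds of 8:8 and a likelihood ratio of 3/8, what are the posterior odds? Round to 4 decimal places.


Posterior odds = prior odds * LR
Prior odds = 8/8 = 1.0
LR = 3/8 = 0.375
Posterior odds = 1.0 * 0.375 = 0.375

0.375


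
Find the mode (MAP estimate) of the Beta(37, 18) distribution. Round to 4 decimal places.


For Beta(a,b) with a,b > 1:
Mode = (a-1)/(a+b-2) = (37-1)/(55-2)
= 36/53 = 0.6792

0.6792


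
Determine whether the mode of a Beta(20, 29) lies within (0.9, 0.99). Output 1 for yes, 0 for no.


First find the mode: (a-1)/(a+b-2) = 0.4043
Is 0.4043 in (0.9, 0.99)? 0

0


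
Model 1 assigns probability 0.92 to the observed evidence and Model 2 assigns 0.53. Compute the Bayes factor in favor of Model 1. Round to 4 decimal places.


BF = P(data|M1) / P(data|M2)
= 0.92 / 0.53 = 1.7358

1.7358


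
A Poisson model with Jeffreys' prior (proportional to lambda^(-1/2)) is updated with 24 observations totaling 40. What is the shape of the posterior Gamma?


Posterior = Gamma(0.5 + S, n)
= Gamma(0.5 + 40, 24)
Posterior shape = 0.5 + S = 0.5 + 40 = 40.5

40.5


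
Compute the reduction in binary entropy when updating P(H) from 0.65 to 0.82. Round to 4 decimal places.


H_before = -p*log2(p) - (1-p)*log2(1-p) for p=0.65: 0.9341
H_after for p=0.82: 0.6801
Reduction = 0.9341 - 0.6801 = 0.254

0.254


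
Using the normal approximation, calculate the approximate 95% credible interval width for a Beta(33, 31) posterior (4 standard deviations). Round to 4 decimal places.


Var(Beta) = 33*31/(64^2 * 65) = 0.0038
SD = 0.062
Width ~ 4*SD = 0.2479

0.2479


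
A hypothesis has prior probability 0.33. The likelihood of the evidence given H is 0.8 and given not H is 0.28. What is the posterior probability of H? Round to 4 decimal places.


Using Bayes' theorem:
P(E) = 0.33 * 0.8 + 0.67 * 0.28
P(E) = 0.4516
P(H|E) = (0.33 * 0.8) / 0.4516 = 0.5846

0.5846


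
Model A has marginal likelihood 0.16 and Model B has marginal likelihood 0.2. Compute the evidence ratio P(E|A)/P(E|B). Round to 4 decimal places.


Evidence ratio = P(E|A) / P(E|B)
= 0.16 / 0.2
= 0.8

0.8


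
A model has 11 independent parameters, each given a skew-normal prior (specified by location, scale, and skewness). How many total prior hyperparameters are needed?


Each skew-normal prior needs 3 hyperparameters (location, scale, and skewness).
Total = 3 * 11 = 33

33


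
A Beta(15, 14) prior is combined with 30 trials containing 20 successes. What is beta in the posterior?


In conjugate updating:
beta_posterior = beta_prior + (n - k)
= 14 + (30 - 20)
= 14 + 10 = 24

24


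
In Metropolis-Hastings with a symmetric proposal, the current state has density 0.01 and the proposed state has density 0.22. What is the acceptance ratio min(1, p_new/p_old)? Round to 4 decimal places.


Ratio = p_new / p_old = 0.22 / 0.01 = 22.0
Acceptance = min(1, 22.0) = 1.0

1.0


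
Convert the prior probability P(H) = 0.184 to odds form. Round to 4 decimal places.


P(not H) = 1 - 0.184 = 0.816
Odds = 0.184 / 0.816 = 0.2255

0.2255


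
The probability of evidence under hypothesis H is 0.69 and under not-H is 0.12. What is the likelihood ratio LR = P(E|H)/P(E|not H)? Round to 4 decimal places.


LR = 0.69 / 0.12
= 5.75

5.75


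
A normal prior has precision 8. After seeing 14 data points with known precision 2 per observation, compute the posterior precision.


In the conjugate normal model, precisions add:
tau_posterior = tau_prior + n * tau_data
= 8 + 14*2 = 36

36


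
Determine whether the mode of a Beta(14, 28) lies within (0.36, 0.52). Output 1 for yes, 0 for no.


First find the mode: (a-1)/(a+b-2) = 0.325
Is 0.325 in (0.36, 0.52)? 0

0


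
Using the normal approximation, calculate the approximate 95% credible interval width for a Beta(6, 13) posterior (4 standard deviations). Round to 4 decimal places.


Var(Beta) = 6*13/(19^2 * 20) = 0.0108
SD = 0.1039
Width ~ 4*SD = 0.4158

0.4158


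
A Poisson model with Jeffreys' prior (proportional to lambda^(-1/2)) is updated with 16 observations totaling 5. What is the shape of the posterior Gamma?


Posterior = Gamma(0.5 + S, n)
= Gamma(0.5 + 5, 16)
Posterior shape = 0.5 + S = 0.5 + 5 = 5.5

5.5


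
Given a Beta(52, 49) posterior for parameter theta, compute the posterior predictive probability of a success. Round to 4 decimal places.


For a Beta-Bernoulli model, the predictive probability is the mean:
P(success) = 52/(52+49) = 52/101 = 0.5149

0.5149


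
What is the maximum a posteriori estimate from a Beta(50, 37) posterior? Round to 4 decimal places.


The MAP estimate equals the mode of the distribution.
Mode of Beta(a,b) = (a-1)/(a+b-2)
= 49/85
= 0.5765

0.5765


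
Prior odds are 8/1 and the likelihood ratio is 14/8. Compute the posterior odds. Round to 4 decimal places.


Posterior odds = prior odds * likelihood ratio
= (8/1) * (14/8)
= 112 / 8
= 14.0

14.0


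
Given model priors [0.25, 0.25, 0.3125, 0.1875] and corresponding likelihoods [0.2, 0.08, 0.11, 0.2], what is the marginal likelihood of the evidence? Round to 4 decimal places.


P(E) = sum_i P(M_i) P(E|M_i)
= 0.05 + 0.02 + 0.0344 + 0.0375
= 0.1419

0.1419


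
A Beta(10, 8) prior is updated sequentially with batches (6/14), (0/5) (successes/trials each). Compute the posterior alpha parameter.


Sequential conjugate updating is equivalent to a single batch update.
Total successes across all batches = 6
alpha_posterior = alpha_prior + total_successes = 10 + 6
= 16

16


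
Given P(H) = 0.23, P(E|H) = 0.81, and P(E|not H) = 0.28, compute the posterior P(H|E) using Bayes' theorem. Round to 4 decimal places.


By Bayes' theorem: P(H|E) = P(E|H)*P(H) / P(E)
P(E) = P(E|H)*P(H) + P(E|not H)*P(not H)
P(E) = 0.81*0.23 + 0.28*0.77 = 0.4019
P(H|E) = 0.81*0.23 / 0.4019 = 0.4635

0.4635


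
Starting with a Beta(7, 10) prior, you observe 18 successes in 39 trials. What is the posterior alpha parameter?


For a Beta-Binomial conjugate model:
Posterior alpha = prior alpha + number of successes
= 7 + 18 = 25

25


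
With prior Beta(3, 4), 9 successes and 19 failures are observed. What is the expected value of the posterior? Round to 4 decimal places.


Posterior = Beta(12, 23)
E[theta] = alpha/(alpha+beta)
= 12/35 = 0.3429

0.3429


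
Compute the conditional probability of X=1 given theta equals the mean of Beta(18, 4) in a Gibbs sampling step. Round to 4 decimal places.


Mean of Beta(18, 4) = 0.8182
P(X=1 | theta=0.8182) = 0.8182

0.8182


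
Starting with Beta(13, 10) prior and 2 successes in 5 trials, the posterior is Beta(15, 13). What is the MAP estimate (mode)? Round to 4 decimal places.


The mode of Beta(a, b) when a > 1 and b > 1 is (a-1)/(a+b-2)
= (15 - 1) / (15 + 13 - 2)
= 14 / 26
= 0.5385

0.5385


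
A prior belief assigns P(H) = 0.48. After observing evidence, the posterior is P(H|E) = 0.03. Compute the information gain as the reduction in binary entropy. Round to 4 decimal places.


H(prior) = -0.48*log2(0.48) - 0.52*log2(0.52)
= 0.9988
H(post) = -0.03*log2(0.03) - 0.97*log2(0.97)
= 0.1944
IG = 0.9988 - 0.1944 = 0.8045

0.8045


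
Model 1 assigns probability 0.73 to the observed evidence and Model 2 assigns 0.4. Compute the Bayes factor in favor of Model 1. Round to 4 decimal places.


BF = P(data|M1) / P(data|M2)
= 0.73 / 0.4 = 1.825

1.825


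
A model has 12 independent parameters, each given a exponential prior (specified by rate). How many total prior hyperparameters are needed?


Each exponential prior needs 1 hyperparameter (rate).
Total = 1 * 12 = 12

12


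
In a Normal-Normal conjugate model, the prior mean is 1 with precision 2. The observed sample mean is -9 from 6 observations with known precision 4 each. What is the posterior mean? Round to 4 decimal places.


Posterior precision = tau0 + n*tau = 2 + 6*4 = 26
Posterior mean = (tau0*mu0 + n*tau*xbar) / posterior_precision
= (2*1 + 6*4*-9) / 26
= -214 / 26 = -8.2308

-8.2308


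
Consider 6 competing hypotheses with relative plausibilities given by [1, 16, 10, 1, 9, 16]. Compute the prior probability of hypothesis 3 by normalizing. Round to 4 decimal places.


Sum of weights = 1 + 16 + 10 + 1 + 9 + 16 = 53
Normalized prior for H3 = 10 / 53
= 0.1887

0.1887


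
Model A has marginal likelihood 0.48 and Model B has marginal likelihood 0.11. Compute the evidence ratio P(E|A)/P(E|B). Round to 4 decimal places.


Evidence ratio = P(E|A) / P(E|B)
= 0.48 / 0.11
= 4.3636

4.3636


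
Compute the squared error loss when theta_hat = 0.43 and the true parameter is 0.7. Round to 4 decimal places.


L = (theta_hat - theta_true)^2
= (0.43 - 0.7)^2
= -0.27^2 = 0.0729

0.0729


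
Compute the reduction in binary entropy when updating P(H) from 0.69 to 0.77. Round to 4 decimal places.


H_before = -p*log2(p) - (1-p)*log2(1-p) for p=0.69: 0.8932
H_after for p=0.77: 0.778
Reduction = 0.8932 - 0.778 = 0.1152

0.1152


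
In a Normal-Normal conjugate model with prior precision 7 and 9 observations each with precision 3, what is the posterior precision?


Posterior precision = prior precision + n * observation precision
= 7 + 9 * 3
= 7 + 27 = 34

34


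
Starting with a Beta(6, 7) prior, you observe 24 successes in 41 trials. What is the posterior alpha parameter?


For a Beta-Binomial conjugate model:
Posterior alpha = prior alpha + number of successes
= 6 + 24 = 30

30


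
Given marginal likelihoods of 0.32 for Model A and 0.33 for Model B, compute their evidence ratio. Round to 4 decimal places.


Ratio = ML(A) / ML(B) = 0.32/0.33
= 0.9697

0.9697


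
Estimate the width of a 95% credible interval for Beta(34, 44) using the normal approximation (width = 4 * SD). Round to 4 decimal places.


For Beta(a,b): Var = ab/((a+b)^2(a+b+1))
Var = 0.0031, SD = 0.0558
Approximate 95% CI width = 4 * 0.0558 = 0.2232

0.2232


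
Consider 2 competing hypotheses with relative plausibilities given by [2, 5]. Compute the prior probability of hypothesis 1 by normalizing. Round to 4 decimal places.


Sum of weights = 2 + 5 = 7
Normalized prior for H1 = 2 / 7
= 0.2857

0.2857


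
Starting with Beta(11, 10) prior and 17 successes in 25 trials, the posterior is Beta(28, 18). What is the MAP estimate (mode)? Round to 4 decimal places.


The mode of Beta(a, b) when a > 1 and b > 1 is (a-1)/(a+b-2)
= (28 - 1) / (28 + 18 - 2)
= 27 / 44
= 0.6136

0.6136


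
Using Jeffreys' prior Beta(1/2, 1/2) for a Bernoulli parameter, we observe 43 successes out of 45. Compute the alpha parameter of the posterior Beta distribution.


Conjugate update: Beta(0.5 + k, 0.5 + n - k).
k = 43, n - k = 2
Posterior alpha = 0.5 + k = 0.5 + 43 = 43.5

43.5


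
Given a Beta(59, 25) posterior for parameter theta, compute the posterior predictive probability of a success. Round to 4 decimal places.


For a Beta-Bernoulli model, the predictive probability is the mean:
P(success) = 59/(59+25) = 59/84 = 0.7024

0.7024


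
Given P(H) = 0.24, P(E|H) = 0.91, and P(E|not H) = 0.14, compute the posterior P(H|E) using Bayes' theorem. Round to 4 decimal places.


By Bayes' theorem: P(H|E) = P(E|H)*P(H) / P(E)
P(E) = P(E|H)*P(H) + P(E|not H)*P(not H)
P(E) = 0.91*0.24 + 0.14*0.76 = 0.3248
P(H|E) = 0.91*0.24 / 0.3248 = 0.6724

0.6724


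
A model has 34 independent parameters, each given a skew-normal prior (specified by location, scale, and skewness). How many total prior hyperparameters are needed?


Each skew-normal prior needs 3 hyperparameters (location, scale, and skewness).
Total = 3 * 34 = 102

102


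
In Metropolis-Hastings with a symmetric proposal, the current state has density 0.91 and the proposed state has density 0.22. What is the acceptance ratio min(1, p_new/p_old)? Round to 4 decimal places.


Ratio = p_new / p_old = 0.22 / 0.91 = 0.2418
Acceptance = min(1, 0.2418) = 0.2418

0.2418


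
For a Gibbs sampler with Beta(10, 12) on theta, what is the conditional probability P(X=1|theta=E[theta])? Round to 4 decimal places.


E[theta] = 10/(10+12) = 0.4545
P(X=1|theta) = theta = 0.4545

0.4545


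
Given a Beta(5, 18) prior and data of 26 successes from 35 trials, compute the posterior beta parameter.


Number of failures = 35 - 26 = 9
Posterior beta = 18 + 9 = 27

27


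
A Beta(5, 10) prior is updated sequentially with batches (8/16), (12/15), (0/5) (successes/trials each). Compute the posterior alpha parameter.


Sequential conjugate updating is equivalent to a single batch update.
Total successes across all batches = 20
alpha_posterior = alpha_prior + total_successes = 5 + 20
= 25

25


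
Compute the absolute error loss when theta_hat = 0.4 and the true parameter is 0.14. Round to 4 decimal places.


L = |theta_hat - theta_true|
= |0.4 - 0.14| = 0.26

0.26


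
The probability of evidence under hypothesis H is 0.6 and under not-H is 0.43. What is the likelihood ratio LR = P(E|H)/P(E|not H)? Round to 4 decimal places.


LR = 0.6 / 0.43
= 1.3953

1.3953


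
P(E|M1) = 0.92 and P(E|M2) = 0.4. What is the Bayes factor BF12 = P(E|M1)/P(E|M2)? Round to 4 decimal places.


Bayes factor BF12 = P(E|M1) / P(E|M2)
= 0.92 / 0.4
= 2.3

2.3


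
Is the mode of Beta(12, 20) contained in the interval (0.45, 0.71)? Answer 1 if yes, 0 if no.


Mode = (a-1)/(a+b-2) = 11/30 = 0.3667
Interval: (0.45, 0.71)
Contains mode? 0

0


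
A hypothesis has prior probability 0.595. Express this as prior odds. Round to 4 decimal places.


Odds = P(H) / P(not H) = 0.595 / 0.405
= 1.4691

1.4691


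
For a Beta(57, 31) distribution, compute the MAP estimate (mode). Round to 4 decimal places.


MAP = mode = (a-1)/(a+b-2)
= (57-1)/(57+31-2)
= 56/86 = 0.6512

0.6512


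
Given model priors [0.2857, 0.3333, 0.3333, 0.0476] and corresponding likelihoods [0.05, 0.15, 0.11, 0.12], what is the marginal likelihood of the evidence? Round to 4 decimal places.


P(E) = sum_i P(M_i) P(E|M_i)
= 0.0143 + 0.05 + 0.0367 + 0.0057
= 0.1067

0.1067


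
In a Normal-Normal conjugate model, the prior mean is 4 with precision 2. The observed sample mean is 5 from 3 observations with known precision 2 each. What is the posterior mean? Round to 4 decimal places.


Posterior precision = tau0 + n*tau = 2 + 3*2 = 8
Posterior mean = (tau0*mu0 + n*tau*xbar) / posterior_precision
= (2*4 + 3*2*5) / 8
= 38 / 8 = 4.75

4.75


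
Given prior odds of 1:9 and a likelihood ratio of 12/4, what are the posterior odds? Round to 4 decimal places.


Posterior odds = prior odds * LR
Prior odds = 1/9 = 0.1111
LR = 12/4 = 3.0
Posterior odds = 0.1111 * 3.0 = 0.3333

0.3333


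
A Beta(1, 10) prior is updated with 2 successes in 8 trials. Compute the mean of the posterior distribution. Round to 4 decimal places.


After update: Beta(3, 16)
Mean = 3 / (3 + 16) = 3 / 19
= 0.1579

0.1579


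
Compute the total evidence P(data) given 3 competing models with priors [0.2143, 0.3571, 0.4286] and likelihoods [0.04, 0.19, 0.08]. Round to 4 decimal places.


Marginal likelihood = sum P(model_i) * P(data|model_i)
Model 1: 0.2143 * 0.04 = 0.0086
Model 2: 0.3571 * 0.19 = 0.0678
Model 3: 0.4286 * 0.08 = 0.0343
Total = 0.1107

0.1107


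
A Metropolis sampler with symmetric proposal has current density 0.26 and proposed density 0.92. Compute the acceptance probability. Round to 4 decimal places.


For symmetric proposals, acceptance = min(1, pi(x*)/pi(x))
= min(1, 0.92/0.26)
= min(1, 3.5385) = 1.0

1.0


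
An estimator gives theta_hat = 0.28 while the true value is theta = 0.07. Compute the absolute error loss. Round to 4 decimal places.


The absolute error loss is |theta_hat - theta|
= |0.28 - 0.07|
= 0.21

0.21


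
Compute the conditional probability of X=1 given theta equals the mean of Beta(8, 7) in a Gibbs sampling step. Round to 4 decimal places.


Mean of Beta(8, 7) = 0.5333
P(X=1 | theta=0.5333) = 0.5333

0.5333


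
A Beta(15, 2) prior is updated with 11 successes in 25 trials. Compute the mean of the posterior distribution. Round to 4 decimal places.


After update: Beta(26, 16)
Mean = 26 / (26 + 16) = 26 / 42
= 0.619

0.619


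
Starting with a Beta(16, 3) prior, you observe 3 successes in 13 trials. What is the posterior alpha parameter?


For a Beta-Binomial conjugate model:
Posterior alpha = prior alpha + number of successes
= 16 + 3 = 19

19


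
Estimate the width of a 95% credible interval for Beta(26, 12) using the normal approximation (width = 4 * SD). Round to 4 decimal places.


For Beta(a,b): Var = ab/((a+b)^2(a+b+1))
Var = 0.0055, SD = 0.0744
Approximate 95% CI width = 4 * 0.0744 = 0.2977

0.2977


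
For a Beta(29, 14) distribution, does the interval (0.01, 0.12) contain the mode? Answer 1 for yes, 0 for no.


Mode of Beta(a,b) = (a-1)/(a+b-2)
= (29-1)/(29+14-2) = 0.6829
Check: 0.01 <= 0.6829 <= 0.12?
Result: 0

0


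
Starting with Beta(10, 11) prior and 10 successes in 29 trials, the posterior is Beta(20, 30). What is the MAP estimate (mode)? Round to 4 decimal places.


The mode of Beta(a, b) when a > 1 and b > 1 is (a-1)/(a+b-2)
= (20 - 1) / (20 + 30 - 2)
= 19 / 48
= 0.3958

0.3958


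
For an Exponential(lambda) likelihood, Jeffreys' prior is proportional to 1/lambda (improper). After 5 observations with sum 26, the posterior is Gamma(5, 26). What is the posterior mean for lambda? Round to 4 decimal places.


Posterior = Gamma(n, sum_x) = Gamma(5, 26)
Posterior mean = shape/rate = 5/26
= 0.1923

0.1923


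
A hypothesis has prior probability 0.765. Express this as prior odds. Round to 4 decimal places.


Odds = P(H) / P(not H) = 0.765 / 0.235
= 3.2553

3.2553


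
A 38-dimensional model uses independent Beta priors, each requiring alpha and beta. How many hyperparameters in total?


Per parameter: 2 (alpha and beta).
Total = 38 * 2 = 76

76


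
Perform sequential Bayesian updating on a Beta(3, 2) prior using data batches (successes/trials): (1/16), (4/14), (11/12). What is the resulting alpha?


Accumulate successes: 16
Posterior alpha = prior alpha + sum of successes
= 3 + 16 = 19

19


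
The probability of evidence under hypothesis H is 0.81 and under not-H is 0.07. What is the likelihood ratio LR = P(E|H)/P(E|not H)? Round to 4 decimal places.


LR = 0.81 / 0.07
= 11.5714

11.5714


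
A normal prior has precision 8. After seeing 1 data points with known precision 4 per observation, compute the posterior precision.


In the conjugate normal model, precisions add:
tau_posterior = tau_prior + n * tau_data
= 8 + 1*4 = 12

12


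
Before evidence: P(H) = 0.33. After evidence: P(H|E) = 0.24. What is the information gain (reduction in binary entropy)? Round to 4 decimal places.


Prior entropy = 0.9149
Posterior entropy = 0.795
Information gain = 0.9149 - 0.795 = 0.1199

0.1199


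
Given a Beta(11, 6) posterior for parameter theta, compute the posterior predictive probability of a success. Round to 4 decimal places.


For a Beta-Bernoulli model, the predictive probability is the mean:
P(success) = 11/(11+6) = 11/17 = 0.6471

0.6471


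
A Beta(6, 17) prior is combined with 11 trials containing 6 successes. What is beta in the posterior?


In conjugate updating:
beta_posterior = beta_prior + (n - k)
= 17 + (11 - 6)
= 17 + 5 = 22

22


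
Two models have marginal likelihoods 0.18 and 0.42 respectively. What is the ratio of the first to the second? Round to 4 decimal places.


Evidence ratio = 0.18 / 0.42
= 0.4286

0.4286


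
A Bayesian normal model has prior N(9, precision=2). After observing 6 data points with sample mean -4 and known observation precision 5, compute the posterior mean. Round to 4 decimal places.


Posterior mean = (prior_precision * prior_mean + n * data_precision * data_mean) / (prior_precision + n * data_precision)
Numerator = 2*9 + 6*5*-4 = -102
Denominator = 2 + 6*5 = 32
Posterior mean = -3.1875

-3.1875


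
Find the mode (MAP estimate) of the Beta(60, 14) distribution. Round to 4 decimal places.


For Beta(a,b) with a,b > 1:
Mode = (a-1)/(a+b-2) = (60-1)/(74-2)
= 59/72 = 0.8194

0.8194


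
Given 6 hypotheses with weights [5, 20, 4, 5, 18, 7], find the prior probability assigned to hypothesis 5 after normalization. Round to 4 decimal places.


To normalize, divide each weight by the sum of all weights.
Sum = 59
Prior(H5) = 18/59 = 0.3051

0.3051


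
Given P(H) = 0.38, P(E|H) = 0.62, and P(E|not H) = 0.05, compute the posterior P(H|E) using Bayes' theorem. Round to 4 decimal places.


By Bayes' theorem: P(H|E) = P(E|H)*P(H) / P(E)
P(E) = P(E|H)*P(H) + P(E|not H)*P(not H)
P(E) = 0.62*0.38 + 0.05*0.62 = 0.2666
P(H|E) = 0.62*0.38 / 0.2666 = 0.8837

0.8837
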